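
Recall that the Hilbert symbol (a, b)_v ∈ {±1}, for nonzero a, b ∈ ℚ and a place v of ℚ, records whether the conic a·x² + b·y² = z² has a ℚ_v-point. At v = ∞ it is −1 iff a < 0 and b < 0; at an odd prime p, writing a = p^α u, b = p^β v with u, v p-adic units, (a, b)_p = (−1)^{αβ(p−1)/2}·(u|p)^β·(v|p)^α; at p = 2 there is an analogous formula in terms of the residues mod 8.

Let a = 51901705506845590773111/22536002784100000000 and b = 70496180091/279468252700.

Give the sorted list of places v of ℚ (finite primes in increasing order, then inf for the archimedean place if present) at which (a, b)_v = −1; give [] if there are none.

(a, b) ≡ (119, 357) mod (ℚ^×)²; places V = {2, 3, 5, 7, 13, 17, 29, 53, ∞}.
(a,b)_∞: sgn(119)=+, sgn(357)=+, so +1.
(a,b)_5: α=-8, u≡1; β=-2, v≡2 (mod 5); (1|5)=+1, (2|5)=-1; sign (−1)^0·+1^-2·-1^-8 = +1.
(a,b)_2: α=-8, β=-2; u≡7, v≡5 (mod 8); ε(u)ε(v)=1·0, αω(v)=-8·1, βω(u)=-2·0; sum ≡ 0  ⇒  +1.
(a,b)_7: α=7, u≡6; β=-1, v≡2 (mod 7); (6|7)=-1, (2|7)=+1; sign (−1)^1·-1^-1·+1^7 = +1.
(a,b)_29: α=0, u≡21; β=-2, v≡1 (mod 29); (21|29)=-1, (1|29)=+1; sign (−1)^0·-1^-2·+1^0 = +1.
(a,b)_13: α=-4, u≡8; β=-2, v≡8 (mod 13); (8|13)=-1, (8|13)=-1; sign (−1)^0·-1^-2·-1^-4 = +1.
(a,b)_3: α=12, u≡2; β=15, v≡2 (mod 3); (2|3)=-1, (2|3)=-1; sign (−1)^0·-1^15·-1^12 = -1.
(a,b)_17: α=9, u≡14; β=3, v≡1 (mod 17); (14|17)=-1, (1|17)=+1; sign (−1)^0·-1^3·+1^9 = -1.
(a,b)_53: α=-4, u≡28; β=-2, v≡18 (mod 53); (28|53)=+1, (18|53)=-1; sign (−1)^0·+1^-2·-1^-4 = +1.
Ram(119, 357) = {3, 17}; no ℚ_3-point on the conic.

[3, 17]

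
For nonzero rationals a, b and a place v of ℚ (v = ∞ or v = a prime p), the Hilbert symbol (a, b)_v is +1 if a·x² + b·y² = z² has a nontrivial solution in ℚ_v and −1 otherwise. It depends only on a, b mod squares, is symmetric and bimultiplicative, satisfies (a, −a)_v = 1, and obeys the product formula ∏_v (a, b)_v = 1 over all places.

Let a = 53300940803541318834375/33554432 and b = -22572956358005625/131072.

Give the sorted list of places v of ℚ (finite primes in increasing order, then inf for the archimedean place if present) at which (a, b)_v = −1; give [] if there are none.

Mod squares: a ≡ 30, b ≡ -418. Check v ∈ {∞, 2, 3, 5, 11, 13, 17, 19}.
v=19: a=19^6·(≡11), b=19^3·(≡11) mod 19; (11|19)=+1, (11|19)=+1; (−1)^{6·3·9}·(+1)^3·(+1)^6 = +1.
v=17: a=17^2·(≡4), b=17^2·(≡14) mod 17; (4|17)=+1, (14|17)=-1; (−1)^{2·2·8}·(+1)^2·(-1)^2 = +1.
v=∞: 30 > 0 and -418 < 0  ⇒  (a,b)_∞ = +1.
v=3: a=3^1·(≡1), b=3^4·(≡2) mod 3; (1|3)=+1, (2|3)=-1; (−1)^{1·4·1}·(+1)^4·(-1)^1 = -1.
v=11: a=11^4·(≡8), b=11^3·(≡10) mod 11; (8|11)=-1, (10|11)=-1; (−1)^{4·3·5}·(-1)^3·(-1)^4 = -1.
v=2: v_2(a)=-25, v_2(b)=-17; units ≡ 7, 7 (mod 8); ε·ε+αω+βω = 1·1+-25·0+-17·0 ≡ 1  ⇒  (a,b)_2 = -1.
v=5: a=5^5·(≡1), b=5^4·(≡3) mod 5; (1|5)=+1, (3|5)=-1; (−1)^{5·4·2}·(+1)^4·(-1)^5 = -1.
v=13: a=13^4·(≡4), b=13^2·(≡5) mod 13; (4|13)=+1, (5|13)=-1; (−1)^{4·2·6}·(+1)^2·(-1)^4 = +1.
Ram(30, -418) = {2, 3, 5, 11}; no ℚ_2-point on the conic.

[2, 3, 5, 11]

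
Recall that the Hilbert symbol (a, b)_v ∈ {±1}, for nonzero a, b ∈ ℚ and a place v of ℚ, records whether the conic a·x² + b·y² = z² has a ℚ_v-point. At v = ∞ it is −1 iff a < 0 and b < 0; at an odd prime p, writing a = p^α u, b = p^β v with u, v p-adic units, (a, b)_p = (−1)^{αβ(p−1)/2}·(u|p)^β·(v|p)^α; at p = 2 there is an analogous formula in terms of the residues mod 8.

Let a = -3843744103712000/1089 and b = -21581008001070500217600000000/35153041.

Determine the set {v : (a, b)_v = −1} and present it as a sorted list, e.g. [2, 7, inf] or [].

Mod squares: a ≡ -5, b ≡ -346579. Check v ∈ {∞, 2, 3, 5, 7, 11, 17, 19, 29, 37}.
v=2: v_2(a)=8, v_2(b)=14; units ≡ 3, 5 (mod 8); ε·ε+αω+βω = 1·0+8·1+14·1 ≡ 0  ⇒  (a,b)_2 = +1.
v=7: a=7^0·(≡4), b=7^-4·(≡5) mod 7; (4|7)=+1, (5|7)=-1; (−1)^{0·-4·3}·(+1)^-4·(-1)^0 = +1.
v=29: a=29^2·(≡9), b=29^3·(≡12) mod 29; (9|29)=+1, (12|29)=-1; (−1)^{2·3·14}·(+1)^3·(-1)^2 = +1.
v=3: a=3^-2·(≡1), b=3^4·(≡2) mod 3; (1|3)=+1, (2|3)=-1; (−1)^{-2·4·1}·(+1)^4·(-1)^-2 = +1.
v=∞: -5 < 0 and -346579 < 0  ⇒  (a,b)_∞ = -1.
v=37: a=37^2·(≡2), b=37^3·(≡31) mod 37; (2|37)=-1, (31|37)=-1; (−1)^{2·3·18}·(-1)^3·(-1)^2 = -1.
v=11: a=11^-2·(≡2), b=11^-4·(≡3) mod 11; (2|11)=-1, (3|11)=+1; (−1)^{-2·-4·5}·(-1)^-4·(+1)^-2 = +1.
v=17: a=17^2·(≡6), b=17^3·(≡13) mod 17; (6|17)=-1, (13|17)=+1; (−1)^{2·3·8}·(-1)^3·(+1)^2 = -1.
v=5: a=5^3·(≡1), b=5^8·(≡4) mod 5; (1|5)=+1, (4|5)=+1; (−1)^{3·8·2}·(+1)^8·(+1)^3 = +1.
v=19: a=19^2·(≡12), b=19^3·(≡13) mod 19; (12|19)=-1, (13|19)=-1; (−1)^{2·3·9}·(-1)^3·(-1)^2 = -1.
(-5, -346579 / ℚ) ramifies at {17, 19, 37, ∞}: a division algebra.

[17, 19, 37, inf]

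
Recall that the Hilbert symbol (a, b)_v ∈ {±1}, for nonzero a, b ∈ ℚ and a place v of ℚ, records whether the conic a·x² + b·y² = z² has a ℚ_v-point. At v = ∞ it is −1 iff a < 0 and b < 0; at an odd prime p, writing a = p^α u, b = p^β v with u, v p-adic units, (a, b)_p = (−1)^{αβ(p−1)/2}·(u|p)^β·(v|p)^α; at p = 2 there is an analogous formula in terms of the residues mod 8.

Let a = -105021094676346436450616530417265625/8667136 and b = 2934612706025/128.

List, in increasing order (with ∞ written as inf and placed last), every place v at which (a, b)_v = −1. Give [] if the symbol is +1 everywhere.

[5, 7, 11, 13]

(a, b) ≡ (-6545, 2002) mod (ℚ^×)²; places V = {2, 3, 5, 7, 11, 13, 17, 23, ∞}.
(a,b)_11: α=3, u≡6; β=1, v≡7 (mod 11); (6|11)=-1, (7|11)=-1; sign (−1)^1·-1^1·-1^3 = -1.
(a,b)_∞: sgn(-6545)=−, sgn(2002)=+, so +1.
(a,b)_17: α=5, u≡6; β=2, v≡9 (mod 17); (6|17)=-1, (9|17)=+1; sign (−1)^0·-1^2·+1^5 = +1.
(a,b)_7: α=13, u≡3; β=5, v≡5 (mod 7); (3|7)=-1, (5|7)=-1; sign (−1)^1·-1^5·-1^13 = -1.
(a,b)_23: α=-2, u≡10; β=0, v≡3 (mod 23); (10|23)=-1, (3|23)=+1; sign (−1)^0·-1^0·+1^-2 = +1.
(a,b)_3: α=2, u≡1; β=0, v≡1 (mod 3); (1|3)=+1, (1|3)=+1; sign (−1)^0·+1^0·+1^2 = +1.
(a,b)_13: α=8, u≡2; β=3, v≡6 (mod 13); (2|13)=-1, (6|13)=-1; sign (−1)^0·-1^3·-1^8 = -1.
(a,b)_5: α=7, u≡4; β=2, v≡2 (mod 5); (4|5)=+1, (2|5)=-1; sign (−1)^0·+1^2·-1^7 = -1.
(a,b)_2: α=-14, β=-7; u≡7, v≡1 (mod 8); ε(u)ε(v)=1·0, αω(v)=-14·0, βω(u)=-7·0; sum ≡ 0  ⇒  +1.
|Ram(-6545, 2002)| = 4, even; anisotropic at {5, 7, 11, 13}.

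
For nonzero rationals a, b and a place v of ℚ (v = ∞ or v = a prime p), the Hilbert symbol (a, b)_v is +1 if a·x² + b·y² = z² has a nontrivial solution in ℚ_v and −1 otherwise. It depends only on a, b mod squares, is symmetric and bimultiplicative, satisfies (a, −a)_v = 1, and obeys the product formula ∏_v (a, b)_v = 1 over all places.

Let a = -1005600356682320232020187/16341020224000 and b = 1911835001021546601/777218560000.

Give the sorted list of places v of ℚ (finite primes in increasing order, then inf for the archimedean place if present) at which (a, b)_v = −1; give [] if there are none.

[3, 13]

(a, b) ≡ (-50830, 4641) mod (ℚ^×)²; places V = {2, 3, 5, 7, 11, 13, 17, 19, 23, 29, ∞}.
(a,b)_13: α=3, u≡10; β=3, v≡2 (mod 13); (10|13)=+1, (2|13)=-1; sign (−1)^0·+1^3·-1^3 = -1.
(a,b)_17: α=3, u≡16; β=3, v≡1 (mod 17); (16|17)=+1, (1|17)=+1; sign (−1)^0·+1^3·+1^3 = +1.
(a,b)_5: α=-3, u≡4; β=-4, v≡1 (mod 5); (4|5)=+1, (1|5)=+1; sign (−1)^0·+1^-4·+1^-3 = +1.
(a,b)_11: α=8, u≡4; β=6, v≡8 (mod 11); (4|11)=+1, (8|11)=-1; sign (−1)^0·+1^6·-1^8 = +1.
(a,b)_∞: sgn(-50830)=−, sgn(4641)=+, so +1.
(a,b)_3: α=6, u≡2; β=3, v≡2 (mod 3); (2|3)=-1, (2|3)=-1; sign (−1)^0·-1^3·-1^6 = -1.
(a,b)_19: α=-2, u≡3; β=-2, v≡4 (mod 19); (3|19)=-1, (4|19)=+1; sign (−1)^0·-1^-2·+1^-2 = +1.
(a,b)_29: α=-4, u≡25; β=-2, v≡23 (mod 29); (25|29)=+1, (23|29)=+1; sign (−1)^0·+1^-2·+1^-4 = +1.
(a,b)_2: α=-9, β=-12; u≡1, v≡1 (mod 8); ε(u)ε(v)=0·0, αω(v)=-9·0, βω(u)=-12·0; sum ≡ 0  ⇒  +1.
(a,b)_23: α=3, u≡10; β=2, v≡2 (mod 23); (10|23)=-1, (2|23)=+1; sign (−1)^0·-1^2·+1^3 = +1.
(a,b)_7: α=2, u≡4; β=1, v≡3 (mod 7); (4|7)=+1, (3|7)=-1; sign (−1)^0·+1^1·-1^2 = +1.
(-50830, 4641 / ℚ) ramifies at {3, 13}: a division algebra.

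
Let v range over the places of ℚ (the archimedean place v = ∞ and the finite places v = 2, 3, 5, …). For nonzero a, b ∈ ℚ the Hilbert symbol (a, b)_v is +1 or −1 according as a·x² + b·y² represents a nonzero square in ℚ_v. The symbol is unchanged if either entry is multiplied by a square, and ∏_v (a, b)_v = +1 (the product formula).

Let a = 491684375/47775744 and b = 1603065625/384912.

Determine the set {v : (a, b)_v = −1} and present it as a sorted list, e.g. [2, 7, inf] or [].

[3, 5, 11, 29]

Mod squares: a ≡ 95, b ≡ 4785. Check v ∈ {∞, 2, 3, 5, 7, 11, 13, 19, 29}.
v=5: a=5^5·(≡1), b=5^5·(≡3) mod 5; (1|5)=+1, (3|5)=-1; (−1)^{5·5·2}·(+1)^5·(-1)^5 = -1.
v=2: v_2(a)=-16, v_2(b)=-4; units ≡ 7, 1 (mod 8); ε·ε+αω+βω = 1·0+-16·0+-4·0 ≡ 0  ⇒  (a,b)_2 = +1.
v=∞: 95 > 0 and 4785 > 0  ⇒  (a,b)_∞ = +1.
v=29: a=29^0·(≡17), b=29^1·(≡16) mod 29; (17|29)=-1, (16|29)=+1; (−1)^{0·1·14}·(-1)^1·(+1)^0 = -1.
v=11: a=11^0·(≡10), b=11^-1·(≡7) mod 11; (10|11)=-1, (7|11)=-1; (−1)^{0·-1·5}·(-1)^-1·(-1)^0 = -1.
v=13: a=13^2·(≡9), b=13^0·(≡12) mod 13; (9|13)=+1, (12|13)=+1; (−1)^{2·0·6}·(+1)^0·(+1)^2 = +1.
v=3: a=3^-6·(≡2), b=3^-7·(≡2) mod 3; (2|3)=-1, (2|3)=-1; (−1)^{-6·-7·1}·(-1)^-7·(-1)^-6 = -1.
v=19: a=19^1·(≡9), b=19^2·(≡4) mod 19; (9|19)=+1, (4|19)=+1; (−1)^{1·2·9}·(+1)^2·(+1)^1 = +1.
v=7: a=7^2·(≡4), b=7^2·(≡4) mod 7; (4|7)=+1, (4|7)=+1; (−1)^{2·2·3}·(+1)^2·(+1)^2 = +1.
(95, 4785 / ℚ) ramifies at {3, 5, 11, 29}: a division algebra.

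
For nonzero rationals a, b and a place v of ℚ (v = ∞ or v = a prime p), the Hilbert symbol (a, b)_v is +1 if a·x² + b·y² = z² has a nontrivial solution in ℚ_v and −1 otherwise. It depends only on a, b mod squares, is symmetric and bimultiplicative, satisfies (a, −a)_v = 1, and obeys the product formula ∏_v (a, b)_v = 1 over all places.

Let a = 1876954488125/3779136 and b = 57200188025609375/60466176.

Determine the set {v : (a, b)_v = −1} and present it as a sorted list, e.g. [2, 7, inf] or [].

[23, 43]

Mod squares: a ≡ 2021, b ≡ 2463599. Check v ∈ {∞, 2, 3, 5, 23, 43, 47, 53}.
v=23: a=23^2·(≡17), b=23^3·(≡12) mod 23; (17|23)=-1, (12|23)=+1; (−1)^{2·3·11}·(-1)^3·(+1)^2 = -1.
v=2: v_2(a)=-6, v_2(b)=-10; units ≡ 5, 7 (mod 8); ε·ε+αω+βω = 0·1+-6·0+-10·1 ≡ 0  ⇒  (a,b)_2 = +1.
v=43: a=43^1·(≡31), b=43^1·(≡9) mod 43; (31|43)=+1, (9|43)=+1; (−1)^{1·1·21}·(+1)^1·(+1)^1 = -1.
v=5: a=5^4·(≡1), b=5^6·(≡4) mod 5; (1|5)=+1, (4|5)=+1; (−1)^{4·6·2}·(+1)^6·(+1)^4 = +1.
v=47: a=47^1·(≡22), b=47^1·(≡32) mod 47; (22|47)=-1, (32|47)=+1; (−1)^{1·1·23}·(-1)^1·(+1)^1 = +1.
v=∞: 2021 > 0 and 2463599 > 0  ⇒  (a,b)_∞ = +1.
v=3: a=3^-10·(≡2), b=3^-10·(≡2) mod 3; (2|3)=-1, (2|3)=-1; (−1)^{-10·-10·1}·(-1)^-10·(-1)^-10 = +1.
v=53: a=53^2·(≡1), b=53^3·(≡26) mod 53; (1|53)=+1, (26|53)=-1; (−1)^{2·3·26}·(+1)^3·(-1)^2 = +1.
Ram(2021, 2463599) = {23, 43}; no ℚ_23-point on the conic.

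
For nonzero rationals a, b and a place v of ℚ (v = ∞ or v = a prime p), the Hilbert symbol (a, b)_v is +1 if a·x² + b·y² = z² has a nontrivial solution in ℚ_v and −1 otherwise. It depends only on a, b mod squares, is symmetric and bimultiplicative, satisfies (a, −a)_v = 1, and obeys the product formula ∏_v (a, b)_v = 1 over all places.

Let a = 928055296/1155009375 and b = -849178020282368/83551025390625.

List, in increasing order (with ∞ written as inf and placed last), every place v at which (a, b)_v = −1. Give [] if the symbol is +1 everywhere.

[2, 5]

Mod squares: a ≡ 15, b ≡ -17. Check v ∈ {∞, 2, 3, 5, 7, 13, 17, 29}.
v=13: a=13^-2·(≡6), b=13^-2·(≡12) mod 13; (6|13)=-1, (12|13)=+1; (−1)^{-2·-2·6}·(-1)^-2·(+1)^-2 = +1.
v=7: a=7^2·(≡2), b=7^2·(≡1) mod 7; (2|7)=+1, (1|7)=+1; (−1)^{2·2·3}·(+1)^2·(+1)^2 = +1.
v=5: a=5^-5·(≡2), b=5^-14·(≡3) mod 5; (2|5)=-1, (3|5)=-1; (−1)^{-5·-14·2}·(-1)^-14·(-1)^-5 = -1.
v=∞: 15 > 0 and -17 < 0  ⇒  (a,b)_∞ = +1.
v=17: a=17^2·(≡2), b=17^3·(≡8) mod 17; (2|17)=+1, (8|17)=+1; (−1)^{2·3·8}·(+1)^3·(+1)^2 = +1.
v=29: a=29^0·(≡14), b=29^2·(≡18) mod 29; (14|29)=-1, (18|29)=-1; (−1)^{0·2·14}·(-1)^2·(-1)^0 = +1.
v=3: a=3^-7·(≡2), b=3^-4·(≡1) mod 3; (2|3)=-1, (1|3)=+1; (−1)^{-7·-4·1}·(-1)^-4·(+1)^-7 = +1.
v=2: v_2(a)=16, v_2(b)=22; units ≡ 7, 7 (mod 8); ε·ε+αω+βω = 1·1+16·0+22·0 ≡ 1  ⇒  (a,b)_2 = -1.
|Ram(15, -17)| = 2, even; anisotropic at {2, 5}.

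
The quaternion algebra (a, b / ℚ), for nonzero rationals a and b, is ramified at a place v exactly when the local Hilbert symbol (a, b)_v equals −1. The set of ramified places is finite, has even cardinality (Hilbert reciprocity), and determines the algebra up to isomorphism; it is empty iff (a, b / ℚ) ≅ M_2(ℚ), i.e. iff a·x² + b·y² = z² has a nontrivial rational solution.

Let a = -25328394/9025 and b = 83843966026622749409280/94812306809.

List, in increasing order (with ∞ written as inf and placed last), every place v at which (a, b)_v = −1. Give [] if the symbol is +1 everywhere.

[2, 11, 13, 19]

Mod squares: a ≡ -26, b ≡ 27170. Check v ∈ {∞, 2, 3, 5, 7, 11, 13, 19, 47, 59}.
v=2: v_2(a)=1, v_2(b)=15; units ≡ 3, 1 (mod 8); ε·ε+αω+βω = 1·0+1·0+15·1 ≡ 1  ⇒  (a,b)_2 = -1.
v=19: a=19^-2·(≡2), b=19^-5·(≡16) mod 19; (2|19)=-1, (16|19)=+1; (−1)^{-2·-5·9}·(-1)^-5·(+1)^-2 = -1.
v=7: a=7^2·(≡1), b=7^4·(≡6) mod 7; (1|7)=+1, (6|7)=-1; (−1)^{2·4·3}·(+1)^4·(-1)^2 = +1.
v=∞: -26 < 0 and 27170 > 0  ⇒  (a,b)_∞ = +1.
v=47: a=47^2·(≡2), b=47^6·(≡4) mod 47; (2|47)=+1, (4|47)=+1; (−1)^{2·6·23}·(+1)^6·(+1)^2 = +1.
v=5: a=5^-2·(≡1), b=5^1·(≡4) mod 5; (1|5)=+1, (4|5)=+1; (−1)^{-2·1·2}·(+1)^1·(+1)^-2 = +1.
v=11: a=11^0·(≡6), b=11^-1·(≡10) mod 11; (6|11)=-1, (10|11)=-1; (−1)^{0·-1·5}·(-1)^-1·(-1)^0 = -1.
v=3: a=3^2·(≡1), b=3^2·(≡2) mod 3; (1|3)=+1, (2|3)=-1; (−1)^{2·2·1}·(+1)^2·(-1)^2 = +1.
v=59: a=59^0·(≡24), b=59^-2·(≡14) mod 59; (24|59)=-1, (14|59)=-1; (−1)^{0·-2·29}·(-1)^-2·(-1)^0 = +1.
v=13: a=13^1·(≡8), b=13^3·(≡3) mod 13; (8|13)=-1, (3|13)=+1; (−1)^{1·3·6}·(-1)^3·(+1)^1 = -1.
(-26, 27170 / ℚ) ramifies at {2, 11, 13, 19}: a division algebra.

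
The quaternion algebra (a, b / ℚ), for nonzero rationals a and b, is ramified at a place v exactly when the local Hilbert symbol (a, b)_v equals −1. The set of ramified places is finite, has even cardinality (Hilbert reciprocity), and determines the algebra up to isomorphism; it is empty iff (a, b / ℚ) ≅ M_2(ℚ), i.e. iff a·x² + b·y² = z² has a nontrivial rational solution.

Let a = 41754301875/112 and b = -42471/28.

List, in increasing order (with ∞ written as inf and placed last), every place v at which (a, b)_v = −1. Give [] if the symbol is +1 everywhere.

[7, 13]

Mod squares: a ≡ 21, b ≡ -273. Check v ∈ {∞, 2, 3, 5, 7, 11, 13}.
v=13: a=13^2·(≡2), b=13^1·(≡11) mod 13; (2|13)=-1, (11|13)=-1; (−1)^{2·1·6}·(-1)^1·(-1)^2 = -1.
v=11: a=11^4·(≡2), b=11^2·(≡2) mod 11; (2|11)=-1, (2|11)=-1; (−1)^{4·2·5}·(-1)^2·(-1)^4 = +1.
v=5: a=5^4·(≡4), b=5^0·(≡3) mod 5; (4|5)=+1, (3|5)=-1; (−1)^{4·0·2}·(+1)^0·(-1)^4 = +1.
v=7: a=7^-1·(≡3), b=7^-1·(≡3) mod 7; (3|7)=-1, (3|7)=-1; (−1)^{-1·-1·3}·(-1)^-1·(-1)^-1 = -1.
v=∞: 21 > 0 and -273 < 0  ⇒  (a,b)_∞ = +1.
v=2: v_2(a)=-4, v_2(b)=-2; units ≡ 5, 7 (mod 8); ε·ε+αω+βω = 0·1+-4·0+-2·1 ≡ 0  ⇒  (a,b)_2 = +1.
v=3: a=3^3·(≡1), b=3^3·(≡2) mod 3; (1|3)=+1, (2|3)=-1; (−1)^{3·3·1}·(+1)^3·(-1)^3 = +1.
(21, -273 / ℚ) ramifies at {7, 13}: a division algebra.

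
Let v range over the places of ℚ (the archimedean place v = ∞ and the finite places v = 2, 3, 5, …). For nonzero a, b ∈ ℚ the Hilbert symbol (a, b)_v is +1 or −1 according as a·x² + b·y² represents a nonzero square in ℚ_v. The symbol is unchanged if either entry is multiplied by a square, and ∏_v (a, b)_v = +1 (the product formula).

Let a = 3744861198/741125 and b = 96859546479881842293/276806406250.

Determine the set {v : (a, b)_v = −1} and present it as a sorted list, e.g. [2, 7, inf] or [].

[2, 5]

(a, b) ≡ (390, 130) mod (ℚ^×)²; places V = {2, 3, 5, 7, 11, 13, 37, 41, ∞}.
(a,b)_5: α=-3, u≡2; β=-7, v≡4 (mod 5); (2|5)=-1, (4|5)=+1; sign (−1)^0·-1^-7·+1^-3 = -1.
(a,b)_11: α=-2, u≡5; β=-6, v≡9 (mod 11); (5|11)=+1, (9|11)=+1; sign (−1)^0·+1^-6·+1^-2 = +1.
(a,b)_41: α=2, u≡39; β=2, v≡11 (mod 41); (39|41)=+1, (11|41)=-1; sign (−1)^0·+1^2·-1^2 = +1.
(a,b)_3: α=1, u≡1; β=4, v≡1 (mod 3); (1|3)=+1, (1|3)=+1; sign (−1)^0·+1^4·+1^1 = +1.
(a,b)_2: α=1, β=-1; u≡3, v≡1 (mod 8); ε(u)ε(v)=1·0, αω(v)=1·0, βω(u)=-1·1; sum ≡ 1  ⇒  -1.
(a,b)_7: α=-2, u≡3; β=2, v≡4 (mod 7); (3|7)=-1, (4|7)=+1; sign (−1)^0·-1^2·+1^-2 = +1.
(a,b)_∞: sgn(390)=+, sgn(130)=+, so +1.
(a,b)_13: α=5, u≡3; β=9, v≡9 (mod 13); (3|13)=+1, (9|13)=+1; sign (−1)^0·+1^9·+1^5 = +1.
(a,b)_37: α=0, u≡2; β=2, v≡2 (mod 37); (2|37)=-1, (2|37)=-1; sign (−1)^0·-1^2·-1^0 = +1.
(390, 130 / ℚ) ramifies at {2, 5}: a division algebra.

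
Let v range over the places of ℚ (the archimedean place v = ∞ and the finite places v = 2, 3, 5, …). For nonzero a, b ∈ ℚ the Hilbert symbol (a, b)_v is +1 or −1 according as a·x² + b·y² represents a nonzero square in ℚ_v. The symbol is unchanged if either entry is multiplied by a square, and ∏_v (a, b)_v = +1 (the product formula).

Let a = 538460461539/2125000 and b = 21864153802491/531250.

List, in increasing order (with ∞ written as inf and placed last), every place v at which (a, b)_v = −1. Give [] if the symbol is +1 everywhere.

[2, 13]

(a, b) ≡ (3094, 60214) mod (ℚ^×)²; places V = {2, 3, 5, 7, 11, 13, 17, 23, 37, ∞}.
(a,b)_2: α=-3, β=-1; u≡3, v≡3 (mod 8); ε(u)ε(v)=1·1, αω(v)=-3·1, βω(u)=-1·1; sum ≡ 1  ⇒  -1.
(a,b)_∞: sgn(3094)=+, sgn(60214)=+, so +1.
(a,b)_5: α=-6, u≡4; β=-6, v≡4 (mod 5); (4|5)=+1, (4|5)=+1; sign (−1)^0·+1^-6·+1^-6 = +1.
(a,b)_17: α=-1, u≡10; β=-1, v≡5 (mod 17); (10|17)=-1, (5|17)=-1; sign (−1)^0·-1^-1·-1^-1 = +1.
(a,b)_23: α=0, u≡9; β=1, v≡15 (mod 23); (9|23)=+1, (15|23)=-1; sign (−1)^0·+1^1·-1^0 = +1.
(a,b)_7: α=3, u≡2; β=3, v≡5 (mod 7); (2|7)=+1, (5|7)=-1; sign (−1)^1·+1^3·-1^3 = +1.
(a,b)_13: α=1, u≡4; β=2, v≡6 (mod 13); (4|13)=+1, (6|13)=-1; sign (−1)^0·+1^2·-1^1 = -1.
(a,b)_11: α=2, u≡3; β=3, v≡6 (mod 11); (3|11)=+1, (6|11)=-1; sign (−1)^0·+1^3·-1^2 = +1.
(a,b)_3: α=6, u≡1; β=2, v≡1 (mod 3); (1|3)=+1, (1|3)=+1; sign (−1)^0·+1^2·+1^6 = +1.
(a,b)_37: α=2, u≡22; β=2, v≡29 (mod 37); (22|37)=-1, (29|37)=-1; sign (−1)^0·-1^2·-1^2 = +1.
|Ram(3094, 60214)| = 2, even; anisotropic at {2, 13}.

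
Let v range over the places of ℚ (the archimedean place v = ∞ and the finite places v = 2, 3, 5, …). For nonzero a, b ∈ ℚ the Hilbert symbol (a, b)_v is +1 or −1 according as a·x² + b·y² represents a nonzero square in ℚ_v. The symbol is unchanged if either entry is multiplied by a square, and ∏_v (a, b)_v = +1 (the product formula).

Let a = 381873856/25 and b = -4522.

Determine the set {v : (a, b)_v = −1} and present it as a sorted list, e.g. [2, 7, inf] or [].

Mod squares: a ≡ 121771, b ≡ -4522. Check v ∈ {∞, 2, 5, 7, 13, 17, 19, 29}.
v=19: a=19^1·(≡1), b=19^1·(≡9) mod 19; (1|19)=+1, (9|19)=+1; (−1)^{1·1·9}·(+1)^1·(+1)^1 = -1.
v=29: a=29^1·(≡6), b=29^0·(≡2) mod 29; (6|29)=+1, (2|29)=-1; (−1)^{1·0·14}·(+1)^0·(-1)^1 = -1.
v=13: a=13^1·(≡5), b=13^0·(≡2) mod 13; (5|13)=-1, (2|13)=-1; (−1)^{1·0·6}·(-1)^0·(-1)^1 = -1.
v=2: v_2(a)=6, v_2(b)=1; units ≡ 3, 3 (mod 8); ε·ε+αω+βω = 1·1+6·1+1·1 ≡ 0  ⇒  (a,b)_2 = +1.
v=7: a=7^2·(≡5), b=7^1·(≡5) mod 7; (5|7)=-1, (5|7)=-1; (−1)^{2·1·3}·(-1)^1·(-1)^2 = -1.
v=∞: 121771 > 0 and -4522 < 0  ⇒  (a,b)_∞ = +1.
v=17: a=17^1·(≡6), b=17^1·(≡6) mod 17; (6|17)=-1, (6|17)=-1; (−1)^{1·1·8}·(-1)^1·(-1)^1 = +1.
v=5: a=5^-2·(≡1), b=5^0·(≡3) mod 5; (1|5)=+1, (3|5)=-1; (−1)^{-2·0·2}·(+1)^0·(-1)^-2 = +1.
|Ram(121771, -4522)| = 4, even; anisotropic at {7, 13, 19, 29}.

[7, 13, 19, 29]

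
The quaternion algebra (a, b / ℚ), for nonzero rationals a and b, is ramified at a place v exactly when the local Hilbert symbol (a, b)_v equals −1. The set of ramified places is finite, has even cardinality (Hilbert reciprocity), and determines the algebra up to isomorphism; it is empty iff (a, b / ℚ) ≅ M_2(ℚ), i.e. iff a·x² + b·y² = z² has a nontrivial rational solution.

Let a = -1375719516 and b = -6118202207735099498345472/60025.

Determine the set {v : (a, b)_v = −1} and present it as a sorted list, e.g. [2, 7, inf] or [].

(a, b) ≡ (-72239, -13) mod (ℚ^×)²; places V = {2, 3, 5, 7, 11, 13, 17, 23, 29, 47, 53, ∞}.
(a,b)_7: α=0, u≡4; β=-4, v≡1 (mod 7); (4|7)=+1, (1|7)=+1; sign (−1)^0·+1^-4·+1^0 = +1.
(a,b)_17: α=0, u≡10; β=2, v≡4 (mod 17); (10|17)=-1, (4|17)=+1; sign (−1)^0·-1^2·+1^0 = +1.
(a,b)_29: α=1, u≡2; β=2, v≡4 (mod 29); (2|29)=-1, (4|29)=+1; sign (−1)^0·-1^2·+1^1 = +1.
(a,b)_23: α=2, u≡6; β=4, v≡15 (mod 23); (6|23)=+1, (15|23)=-1; sign (−1)^0·+1^4·-1^2 = +1.
(a,b)_47: α=1, u≡32; β=2, v≡27 (mod 47); (32|47)=+1, (27|47)=+1; sign (−1)^0·+1^2·+1^1 = +1.
(a,b)_11: α=0, u≡5; β=2, v≡9 (mod 11); (5|11)=+1, (9|11)=+1; sign (−1)^0·+1^2·+1^0 = +1.
(a,b)_5: α=0, u≡4; β=-2, v≡3 (mod 5); (4|5)=+1, (3|5)=-1; sign (−1)^0·+1^-2·-1^0 = +1.
(a,b)_2: α=2, β=10; u≡1, v≡3 (mod 8); ε(u)ε(v)=0·1, αω(v)=2·1, βω(u)=10·0; sum ≡ 0  ⇒  +1.
(a,b)_3: α=2, u≡1; β=2, v≡2 (mod 3); (1|3)=+1, (2|3)=-1; sign (−1)^0·+1^2·-1^2 = +1.
(a,b)_13: α=0, u≡11; β=1, v≡10 (mod 13); (11|13)=-1, (10|13)=+1; sign (−1)^0·-1^1·+1^0 = -1.
(a,b)_∞: sgn(-72239)=−, sgn(-13)=−, so -1.
(a,b)_53: α=1, u≡43; β=2, v≡1 (mod 53); (43|53)=+1, (1|53)=+1; sign (−1)^0·+1^2·+1^1 = +1.
|Ram(-72239, -13)| = 2, even; anisotropic at {13, ∞}.

[13, inf]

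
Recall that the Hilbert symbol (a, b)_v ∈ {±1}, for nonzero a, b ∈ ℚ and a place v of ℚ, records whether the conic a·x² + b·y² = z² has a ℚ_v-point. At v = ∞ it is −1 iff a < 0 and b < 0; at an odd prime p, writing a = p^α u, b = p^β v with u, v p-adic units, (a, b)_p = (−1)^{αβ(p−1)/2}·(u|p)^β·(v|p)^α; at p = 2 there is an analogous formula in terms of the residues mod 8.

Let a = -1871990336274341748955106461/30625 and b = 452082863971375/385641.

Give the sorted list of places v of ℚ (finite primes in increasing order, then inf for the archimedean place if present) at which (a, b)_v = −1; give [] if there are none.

Mod squares: a ≡ -1189, b ≡ 4495. Check v ∈ {∞, 2, 3, 5, 7, 13, 17, 23, 29, 31, 41}.
v=29: a=29^3·(≡11), b=29^1·(≡2) mod 29; (11|29)=-1, (2|29)=-1; (−1)^{3·1·14}·(-1)^1·(-1)^3 = +1.
v=23: a=23^0·(≡15), b=23^-2·(≡21) mod 23; (15|23)=-1, (21|23)=-1; (−1)^{0·-2·11}·(-1)^-2·(-1)^0 = +1.
v=∞: -1189 < 0 and 4495 > 0  ⇒  (a,b)_∞ = +1.
v=3: a=3^0·(≡2), b=3^-6·(≡1) mod 3; (2|3)=-1, (1|3)=+1; (−1)^{0·-6·1}·(-1)^-6·(+1)^0 = +1.
v=7: a=7^-2·(≡1), b=7^2·(≡2) mod 7; (1|7)=+1, (2|7)=+1; (−1)^{-2·2·3}·(+1)^2·(+1)^-2 = +1.
v=31: a=31^2·(≡9), b=31^1·(≡29) mod 31; (9|31)=+1, (29|31)=-1; (−1)^{2·1·15}·(+1)^1·(-1)^2 = +1.
v=41: a=41^5·(≡24), b=41^2·(≡14) mod 41; (24|41)=-1, (14|41)=-1; (−1)^{5·2·20}·(-1)^2·(-1)^5 = -1.
v=2: v_2(a)=0, v_2(b)=0; units ≡ 3, 7 (mod 8); ε·ε+αω+βω = 1·1+0·0+0·1 ≡ 1  ⇒  (a,b)_2 = -1.
v=17: a=17^6·(≡2), b=17^2·(≡5) mod 17; (2|17)=+1, (5|17)=-1; (−1)^{6·2·8}·(+1)^2·(-1)^6 = +1.
v=13: a=13^4·(≡11), b=13^2·(≡1) mod 13; (11|13)=-1, (1|13)=+1; (−1)^{4·2·6}·(-1)^2·(+1)^4 = +1.
v=5: a=5^-4·(≡1), b=5^3·(≡1) mod 5; (1|5)=+1, (1|5)=+1; (−1)^{-4·3·2}·(+1)^3·(+1)^-4 = +1.
Ram(-1189, 4495) = {2, 41}; no ℚ_2-point on the conic.

[2, 41]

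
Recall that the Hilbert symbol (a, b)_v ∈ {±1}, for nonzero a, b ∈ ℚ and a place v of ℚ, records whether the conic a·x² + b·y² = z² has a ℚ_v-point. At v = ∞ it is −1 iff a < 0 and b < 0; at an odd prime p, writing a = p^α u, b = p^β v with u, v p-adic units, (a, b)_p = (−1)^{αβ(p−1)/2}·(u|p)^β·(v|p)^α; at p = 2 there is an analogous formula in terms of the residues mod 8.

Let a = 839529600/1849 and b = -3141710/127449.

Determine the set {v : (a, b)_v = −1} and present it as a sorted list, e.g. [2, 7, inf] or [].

[11, 13]

Mod squares: a ≡ 546, b ≡ -110. Check v ∈ {∞, 2, 3, 5, 7, 11, 13, 17, 31, 43}.
v=7: a=7^1·(≡1), b=7^-2·(≡4) mod 7; (1|7)=+1, (4|7)=+1; (−1)^{1·-2·3}·(+1)^-2·(+1)^1 = +1.
v=31: a=31^2·(≡1), b=31^0·(≡2) mod 31; (1|31)=+1, (2|31)=+1; (−1)^{2·0·15}·(+1)^0·(+1)^2 = +1.
v=13: a=13^1·(≡12), b=13^4·(≡2) mod 13; (12|13)=+1, (2|13)=-1; (−1)^{1·4·6}·(+1)^4·(-1)^1 = -1.
v=5: a=5^2·(≡1), b=5^1·(≡2) mod 5; (1|5)=+1, (2|5)=-1; (−1)^{2·1·2}·(+1)^1·(-1)^2 = +1.
v=11: a=11^0·(≡8), b=11^1·(≡9) mod 11; (8|11)=-1, (9|11)=+1; (−1)^{0·1·5}·(-1)^1·(+1)^0 = -1.
v=2: v_2(a)=7, v_2(b)=1; units ≡ 1, 1 (mod 8); ε·ε+αω+βω = 0·0+7·0+1·0 ≡ 0  ⇒  (a,b)_2 = +1.
v=3: a=3^1·(≡2), b=3^-2·(≡1) mod 3; (2|3)=-1, (1|3)=+1; (−1)^{1·-2·1}·(-1)^-2·(+1)^1 = +1.
v=43: a=43^-2·(≡8), b=43^0·(≡29) mod 43; (8|43)=-1, (29|43)=-1; (−1)^{-2·0·21}·(-1)^0·(-1)^-2 = +1.
v=17: a=17^0·(≡8), b=17^-2·(≡8) mod 17; (8|17)=+1, (8|17)=+1; (−1)^{0·-2·8}·(+1)^-2·(+1)^0 = +1.
v=∞: 546 > 0 and -110 < 0  ⇒  (a,b)_∞ = +1.
|Ram(546, -110)| = 2, even; anisotropic at {11, 13}.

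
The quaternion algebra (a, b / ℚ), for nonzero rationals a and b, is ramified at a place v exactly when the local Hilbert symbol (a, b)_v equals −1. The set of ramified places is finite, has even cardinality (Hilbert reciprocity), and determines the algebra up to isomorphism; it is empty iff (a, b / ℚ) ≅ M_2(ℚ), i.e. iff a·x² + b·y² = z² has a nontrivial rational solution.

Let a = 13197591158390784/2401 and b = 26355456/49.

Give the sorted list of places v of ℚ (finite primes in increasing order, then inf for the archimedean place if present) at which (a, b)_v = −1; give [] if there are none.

(a, b) ≡ (19, 1271) mod (ℚ^×)²; places V = {2, 3, 7, 19, 31, 41, ∞}.
(a,b)_2: α=16, β=8; u≡3, v≡7 (mod 8); ε(u)ε(v)=1·1, αω(v)=16·0, βω(u)=8·1; sum ≡ 1  ⇒  -1.
(a,b)_∞: sgn(19)=+, sgn(1271)=+, so +1.
(a,b)_7: α=-4, u≡5; β=-2, v≡1 (mod 7); (5|7)=-1, (1|7)=+1; sign (−1)^0·-1^-2·+1^-4 = +1.
(a,b)_41: α=2, u≡27; β=1, v≡33 (mod 41); (27|41)=-1, (33|41)=+1; sign (−1)^0·-1^1·+1^2 = -1.
(a,b)_3: α=8, u≡1; β=4, v≡2 (mod 3); (1|3)=+1, (2|3)=-1; sign (−1)^0·+1^4·-1^8 = +1.
(a,b)_19: α=1, u≡9; β=0, v≡16 (mod 19); (9|19)=+1, (16|19)=+1; sign (−1)^0·+1^0·+1^1 = +1.
(a,b)_31: α=2, u≡8; β=1, v≡19 (mod 31); (8|31)=+1, (19|31)=+1; sign (−1)^0·+1^1·+1^2 = +1.
(19, 1271 / ℚ) ramifies at {2, 41}: a division algebra.

[2, 41]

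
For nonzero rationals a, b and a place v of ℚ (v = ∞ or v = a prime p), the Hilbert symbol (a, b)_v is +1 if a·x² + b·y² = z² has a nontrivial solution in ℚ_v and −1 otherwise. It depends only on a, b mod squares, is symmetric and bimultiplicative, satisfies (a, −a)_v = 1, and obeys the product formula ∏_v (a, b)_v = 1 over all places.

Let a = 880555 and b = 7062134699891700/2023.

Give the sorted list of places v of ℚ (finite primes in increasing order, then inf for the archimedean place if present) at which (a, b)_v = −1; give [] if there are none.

[2, 23]

Mod squares: a ≡ 880555, b ≡ 1771. Check v ∈ {∞, 2, 3, 5, 7, 11, 13, 17, 19, 23, 31}.
v=3: a=3^0·(≡1), b=3^2·(≡1) mod 3; (1|3)=+1, (1|3)=+1; (−1)^{0·2·1}·(+1)^2·(+1)^0 = +1.
v=11: a=11^0·(≡5), b=11^1·(≡2) mod 11; (5|11)=+1, (2|11)=-1; (−1)^{0·1·5}·(+1)^1·(-1)^0 = +1.
v=19: a=19^1·(≡4), b=19^2·(≡4) mod 19; (4|19)=+1, (4|19)=+1; (−1)^{1·2·9}·(+1)^2·(+1)^1 = +1.
v=∞: 880555 > 0 and 1771 > 0  ⇒  (a,b)_∞ = +1.
v=31: a=31^1·(≡9), b=31^2·(≡9) mod 31; (9|31)=+1, (9|31)=+1; (−1)^{1·2·15}·(+1)^2·(+1)^1 = +1.
v=13: a=13^1·(≡5), b=13^2·(≡12) mod 13; (5|13)=-1, (12|13)=+1; (−1)^{1·2·6}·(-1)^2·(+1)^1 = +1.
v=5: a=5^1·(≡1), b=5^2·(≡1) mod 5; (1|5)=+1, (1|5)=+1; (−1)^{1·2·2}·(+1)^2·(+1)^1 = +1.
v=23: a=23^1·(≡13), b=23^3·(≡6) mod 23; (13|23)=+1, (6|23)=+1; (−1)^{1·3·11}·(+1)^3·(+1)^1 = -1.
v=17: a=17^0·(≡6), b=17^-2·(≡11) mod 17; (6|17)=-1, (11|17)=-1; (−1)^{0·-2·8}·(-1)^-2·(-1)^0 = +1.
v=7: a=7^0·(≡4), b=7^-1·(≡1) mod 7; (4|7)=+1, (1|7)=+1; (−1)^{0·-1·3}·(+1)^-1·(+1)^0 = +1.
v=2: v_2(a)=0, v_2(b)=2; units ≡ 3, 3 (mod 8); ε·ε+αω+βω = 1·1+0·1+2·1 ≡ 1  ⇒  (a,b)_2 = -1.
Ram(880555, 1771) = {2, 23}; no ℚ_2-point on the conic.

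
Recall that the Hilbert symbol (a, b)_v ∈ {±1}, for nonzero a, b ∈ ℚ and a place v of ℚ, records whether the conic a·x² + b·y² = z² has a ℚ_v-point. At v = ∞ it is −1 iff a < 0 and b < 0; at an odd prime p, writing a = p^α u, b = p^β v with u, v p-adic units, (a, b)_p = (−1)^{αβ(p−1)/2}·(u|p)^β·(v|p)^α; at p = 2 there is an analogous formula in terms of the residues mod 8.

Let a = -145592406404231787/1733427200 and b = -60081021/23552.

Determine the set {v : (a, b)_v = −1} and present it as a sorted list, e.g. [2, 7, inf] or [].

Mod squares: a ≡ -6, b ≡ -100947. Check v ∈ {∞, 2, 3, 5, 7, 11, 13, 19, 23}.
v=11: a=11^4·(≡9), b=11^1·(≡7) mod 11; (9|11)=+1, (7|11)=-1; (−1)^{4·1·5}·(+1)^1·(-1)^4 = +1.
v=5: a=5^-2·(≡1), b=5^0·(≡2) mod 5; (1|5)=+1, (2|5)=-1; (−1)^{-2·0·2}·(+1)^0·(-1)^-2 = +1.
v=13: a=13^4·(≡7), b=13^2·(≡6) mod 13; (7|13)=-1, (6|13)=-1; (−1)^{4·2·6}·(-1)^2·(-1)^4 = +1.
v=19: a=19^2·(≡18), b=19^1·(≡1) mod 19; (18|19)=-1, (1|19)=+1; (−1)^{2·1·9}·(-1)^1·(+1)^2 = -1.
v=∞: -6 < 0 and -100947 < 0  ⇒  (a,b)_∞ = -1.
v=23: a=23^-2·(≡19), b=23^-1·(≡9) mod 23; (19|23)=-1, (9|23)=+1; (−1)^{-2·-1·11}·(-1)^-1·(+1)^-2 = -1.
v=7: a=7^2·(≡2), b=7^1·(≡3) mod 7; (2|7)=+1, (3|7)=-1; (−1)^{2·1·3}·(+1)^1·(-1)^2 = +1.
v=3: a=3^9·(≡1), b=3^5·(≡2) mod 3; (1|3)=+1, (2|3)=-1; (−1)^{9·5·1}·(+1)^5·(-1)^9 = +1.
v=2: v_2(a)=-17, v_2(b)=-10; units ≡ 5, 5 (mod 8); ε·ε+αω+βω = 0·0+-17·1+-10·1 ≡ 1  ⇒  (a,b)_2 = -1.
|Ram(-6, -100947)| = 4, even; anisotropic at {2, 19, 23, ∞}.

[2, 19, 23, inf]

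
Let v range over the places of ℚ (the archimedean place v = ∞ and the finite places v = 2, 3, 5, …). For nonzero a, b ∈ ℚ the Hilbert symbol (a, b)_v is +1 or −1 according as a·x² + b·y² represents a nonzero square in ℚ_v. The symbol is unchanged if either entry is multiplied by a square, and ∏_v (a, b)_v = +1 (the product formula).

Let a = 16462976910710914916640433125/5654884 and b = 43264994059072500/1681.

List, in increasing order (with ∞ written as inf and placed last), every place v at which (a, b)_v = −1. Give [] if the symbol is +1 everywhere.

[3, 11, 31, 53]

(a, b) ≡ (64077, 429) mod (ℚ^×)²; places V = {2, 3, 5, 7, 11, 13, 19, 23, 29, 31, 41, 53, ∞}.
(a,b)_7: α=2, u≡5; β=0, v≡1 (mod 7); (5|7)=-1, (1|7)=+1; sign (−1)^0·-1^0·+1^2 = +1.
(a,b)_29: α=-2, u≡9; β=0, v≡1 (mod 29); (9|29)=+1, (1|29)=+1; sign (−1)^0·+1^0·+1^-2 = +1.
(a,b)_31: α=5, u≡6; β=4, v≡29 (mod 31); (6|31)=-1, (29|31)=-1; sign (−1)^0·-1^4·-1^5 = -1.
(a,b)_19: α=4, u≡5; β=2, v≡17 (mod 19); (5|19)=+1, (17|19)=+1; sign (−1)^0·+1^2·+1^4 = +1.
(a,b)_41: α=-2, u≡30; β=-2, v≡27 (mod 41); (30|41)=-1, (27|41)=-1; sign (−1)^0·-1^-2·-1^-2 = +1.
(a,b)_11: α=4, u≡2; β=3, v≡2 (mod 11); (2|11)=-1, (2|11)=-1; sign (−1)^0·-1^3·-1^4 = -1.
(a,b)_5: α=4, u≡2; β=4, v≡1 (mod 5); (2|5)=-1, (1|5)=+1; sign (−1)^0·-1^4·+1^4 = +1.
(a,b)_23: α=2, u≡11; β=0, v≡17 (mod 23); (11|23)=-1, (17|23)=-1; sign (−1)^0·-1^0·-1^2 = +1.
(a,b)_2: α=-2, β=2; u≡5, v≡5 (mod 8); ε(u)ε(v)=0·0, αω(v)=-2·1, βω(u)=2·1; sum ≡ 0  ⇒  +1.
(a,b)_13: α=1, u≡8; β=1, v≡7 (mod 13); (8|13)=-1, (7|13)=-1; sign (−1)^0·-1^1·-1^1 = +1.
(a,b)_53: α=1, u≡4; β=0, v≡2 (mod 53); (4|53)=+1, (2|53)=-1; sign (−1)^0·+1^0·-1^1 = -1.
(a,b)_∞: sgn(64077)=+, sgn(429)=+, so +1.
(a,b)_3: α=3, u≡2; β=1, v≡2 (mod 3); (2|3)=-1, (2|3)=-1; sign (−1)^1·-1^1·-1^3 = -1.
(64077, 429 / ℚ) ramifies at {3, 11, 31, 53}: a division algebra.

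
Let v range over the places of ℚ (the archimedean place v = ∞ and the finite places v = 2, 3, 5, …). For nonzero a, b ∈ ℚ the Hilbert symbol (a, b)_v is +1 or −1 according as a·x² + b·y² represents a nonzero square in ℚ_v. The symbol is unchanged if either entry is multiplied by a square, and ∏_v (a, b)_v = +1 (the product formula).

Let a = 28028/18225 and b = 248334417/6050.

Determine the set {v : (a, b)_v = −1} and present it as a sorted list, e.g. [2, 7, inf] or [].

Mod squares: a ≡ 143, b ≡ 6131714. Check v ∈ {∞, 2, 3, 5, 7, 11, 13, 37, 41, 43, 47}.
v=37: a=37^0·(≡15), b=37^1·(≡30) mod 37; (15|37)=-1, (30|37)=+1; (−1)^{0·1·18}·(-1)^1·(+1)^0 = -1.
v=5: a=5^-2·(≡2), b=5^-2·(≡1) mod 5; (2|5)=-1, (1|5)=+1; (−1)^{-2·-2·2}·(-1)^-2·(+1)^-2 = +1.
v=3: a=3^-6·(≡2), b=3^4·(≡2) mod 3; (2|3)=-1, (2|3)=-1; (−1)^{-6·4·1}·(-1)^4·(-1)^-6 = +1.
v=41: a=41^0·(≡9), b=41^1·(≡11) mod 41; (9|41)=+1, (11|41)=-1; (−1)^{0·1·20}·(+1)^1·(-1)^0 = +1.
v=13: a=13^1·(≡2), b=13^0·(≡9) mod 13; (2|13)=-1, (9|13)=+1; (−1)^{1·0·6}·(-1)^0·(+1)^1 = +1.
v=2: v_2(a)=2, v_2(b)=-1; units ≡ 7, 1 (mod 8); ε·ε+αω+βω = 1·0+2·0+-1·0 ≡ 0  ⇒  (a,b)_2 = +1.
v=7: a=7^2·(≡3), b=7^0·(≡1) mod 7; (3|7)=-1, (1|7)=+1; (−1)^{2·0·3}·(-1)^0·(+1)^2 = +1.
v=11: a=11^1·(≡2), b=11^-2·(≡2) mod 11; (2|11)=-1, (2|11)=-1; (−1)^{1·-2·5}·(-1)^-2·(-1)^1 = -1.
v=47: a=47^0·(≡37), b=47^1·(≡42) mod 47; (37|47)=+1, (42|47)=+1; (−1)^{0·1·23}·(+1)^1·(+1)^0 = +1.
v=43: a=43^0·(≡38), b=43^1·(≡35) mod 43; (38|43)=+1, (35|43)=+1; (−1)^{0·1·21}·(+1)^1·(+1)^0 = +1.
v=∞: 143 > 0 and 6131714 > 0  ⇒  (a,b)_∞ = +1.
Ram(143, 6131714) = {11, 37}; no ℚ_11-point on the conic.

[11, 37]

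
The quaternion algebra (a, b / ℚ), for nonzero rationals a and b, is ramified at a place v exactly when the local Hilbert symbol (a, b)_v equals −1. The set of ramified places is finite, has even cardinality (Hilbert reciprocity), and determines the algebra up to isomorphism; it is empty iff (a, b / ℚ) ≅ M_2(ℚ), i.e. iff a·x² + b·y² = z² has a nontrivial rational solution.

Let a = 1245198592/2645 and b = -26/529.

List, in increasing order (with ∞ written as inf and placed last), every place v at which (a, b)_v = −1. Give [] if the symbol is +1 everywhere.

[2, 11, 13, 19]

Mod squares: a ≡ 17765, b ≡ -26. Check v ∈ {∞, 2, 5, 11, 13, 17, 19, 23, 37}.
v=11: a=11^1·(≡1), b=11^0·(≡7) mod 11; (1|11)=+1, (7|11)=-1; (−1)^{1·0·5}·(+1)^0·(-1)^1 = -1.
v=∞: 17765 > 0 and -26 < 0  ⇒  (a,b)_∞ = +1.
v=23: a=23^-2·(≡1), b=23^-2·(≡20) mod 23; (1|23)=+1, (20|23)=-1; (−1)^{-2·-2·11}·(+1)^-2·(-1)^-2 = +1.
v=5: a=5^-1·(≡3), b=5^0·(≡1) mod 5; (3|5)=-1, (1|5)=+1; (−1)^{-1·0·2}·(-1)^0·(+1)^-1 = +1.
v=19: a=19^1·(≡17), b=19^0·(≡15) mod 19; (17|19)=+1, (15|19)=-1; (−1)^{1·0·9}·(+1)^0·(-1)^1 = -1.
v=17: a=17^1·(≡13), b=17^0·(≡4) mod 17; (13|17)=+1, (4|17)=+1; (−1)^{1·0·8}·(+1)^0·(+1)^1 = +1.
v=13: a=13^0·(≡11), b=13^1·(≡7) mod 13; (11|13)=-1, (7|13)=-1; (−1)^{0·1·6}·(-1)^1·(-1)^0 = -1.
v=2: v_2(a)=8, v_2(b)=1; units ≡ 5, 3 (mod 8); ε·ε+αω+βω = 0·1+8·1+1·1 ≡ 1  ⇒  (a,b)_2 = -1.
v=37: a=37^2·(≡6), b=37^0·(≡1) mod 37; (6|37)=-1, (1|37)=+1; (−1)^{2·0·18}·(-1)^0·(+1)^2 = +1.
Ram(17765, -26) = {2, 11, 13, 19}; no ℚ_2-point on the conic.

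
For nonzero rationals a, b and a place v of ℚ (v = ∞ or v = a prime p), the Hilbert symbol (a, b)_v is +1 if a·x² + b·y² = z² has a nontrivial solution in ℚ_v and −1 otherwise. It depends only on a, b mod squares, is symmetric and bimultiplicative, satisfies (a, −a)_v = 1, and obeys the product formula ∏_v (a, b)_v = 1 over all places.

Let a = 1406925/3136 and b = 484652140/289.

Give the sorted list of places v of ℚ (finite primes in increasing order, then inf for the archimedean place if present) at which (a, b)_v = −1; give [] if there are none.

(a, b) ≡ (37, 2472715) mod (ℚ^×)²; places V = {2, 3, 5, 7, 13, 17, 31, 37, 43, 53, ∞}.
(a,b)_17: α=0, u≡7; β=-2, v≡7 (mod 17); (7|17)=-1, (7|17)=-1; sign (−1)^0·-1^-2·-1^0 = +1.
(a,b)_5: α=2, u≡2; β=1, v≡2 (mod 5); (2|5)=-1, (2|5)=-1; sign (−1)^0·-1^1·-1^2 = -1.
(a,b)_53: α=0, u≡28; β=1, v≡43 (mod 53); (28|53)=+1, (43|53)=+1; sign (−1)^0·+1^1·+1^0 = +1.
(a,b)_∞: sgn(37)=+, sgn(2472715)=+, so +1.
(a,b)_37: α=1, u≡30; β=0, v≡8 (mod 37); (30|37)=+1, (8|37)=-1; sign (−1)^0·+1^0·-1^1 = -1.
(a,b)_31: α=0, u≡29; β=1, v≡2 (mod 31); (29|31)=-1, (2|31)=+1; sign (−1)^0·-1^1·+1^0 = -1.
(a,b)_2: α=-6, β=2; u≡5, v≡3 (mod 8); ε(u)ε(v)=0·1, αω(v)=-6·1, βω(u)=2·1; sum ≡ 0  ⇒  +1.
(a,b)_3: α=2, u≡1; β=0, v≡1 (mod 3); (1|3)=+1, (1|3)=+1; sign (−1)^0·+1^0·+1^2 = +1.
(a,b)_13: α=2, u≡6; β=0, v≡8 (mod 13); (6|13)=-1, (8|13)=-1; sign (−1)^0·-1^0·-1^2 = +1.
(a,b)_7: α=-2, u≡2; β=3, v≡1 (mod 7); (2|7)=+1, (1|7)=+1; sign (−1)^0·+1^3·+1^-2 = +1.
(a,b)_43: α=0, u≡26; β=1, v≡15 (mod 43); (26|43)=-1, (15|43)=+1; sign (−1)^0·-1^1·+1^0 = -1.
Ram(37, 2472715) = {5, 31, 37, 43}; no ℚ_5-point on the conic.

[5, 31, 37, 43]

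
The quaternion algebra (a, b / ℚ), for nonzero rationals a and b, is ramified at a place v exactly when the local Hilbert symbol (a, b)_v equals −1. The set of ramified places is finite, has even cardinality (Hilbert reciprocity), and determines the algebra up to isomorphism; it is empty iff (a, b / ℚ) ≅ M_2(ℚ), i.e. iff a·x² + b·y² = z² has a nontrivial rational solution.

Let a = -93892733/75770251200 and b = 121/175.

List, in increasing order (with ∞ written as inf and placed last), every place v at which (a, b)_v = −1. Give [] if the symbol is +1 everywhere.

(a, b) ≡ (-371, 7) mod (ℚ^×)²; places V = {2, 3, 5, 7, 11, 17, 53, ∞}.
(a,b)_5: α=-2, u≡4; β=-2, v≡3 (mod 5); (4|5)=+1, (3|5)=-1; sign (−1)^0·+1^-2·-1^-2 = +1.
(a,b)_2: α=-6, β=0; u≡5, v≡7 (mod 8); ε(u)ε(v)=0·1, αω(v)=-6·0, βω(u)=0·1; sum ≡ 0  ⇒  +1.
(a,b)_∞: sgn(-371)=−, sgn(7)=+, so +1.
(a,b)_11: α=6, u≡4; β=2, v≡10 (mod 11); (4|11)=+1, (10|11)=-1; sign (−1)^0·+1^2·-1^6 = +1.
(a,b)_7: α=-1, u≡3; β=-1, v≡4 (mod 7); (3|7)=-1, (4|7)=+1; sign (−1)^1·-1^-1·+1^-1 = +1.
(a,b)_53: α=1, u≡10; β=0, v≡44 (mod 53); (10|53)=+1, (44|53)=+1; sign (−1)^0·+1^0·+1^1 = +1.
(a,b)_17: α=-4, u≡10; β=0, v≡14 (mod 17); (10|17)=-1, (14|17)=-1; sign (−1)^0·-1^0·-1^-4 = +1.
(a,b)_3: α=-4, u≡1; β=0, v≡1 (mod 3); (1|3)=+1, (1|3)=+1; sign (−1)^0·+1^0·+1^-4 = +1.
Every local symbol is +1, so the conic -371·x² + 7·y² = z² has ℚ_v-points for all v and hence a ℚ-point; (a, b / ℚ) ≅ M_2(ℚ).

[]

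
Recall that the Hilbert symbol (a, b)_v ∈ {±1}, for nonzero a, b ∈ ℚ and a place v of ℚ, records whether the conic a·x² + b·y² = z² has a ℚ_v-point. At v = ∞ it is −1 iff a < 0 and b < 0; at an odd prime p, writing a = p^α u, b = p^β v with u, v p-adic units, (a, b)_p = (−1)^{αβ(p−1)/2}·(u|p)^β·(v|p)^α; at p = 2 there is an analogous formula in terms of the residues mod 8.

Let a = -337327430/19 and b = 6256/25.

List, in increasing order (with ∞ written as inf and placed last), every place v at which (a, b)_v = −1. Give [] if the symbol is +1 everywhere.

Mod squares: a ≡ -100130, b ≡ 391. Check v ∈ {∞, 2, 5, 11, 17, 19, 23, 31}.
v=11: a=11^2·(≡4), b=11^0·(≡10) mod 11; (4|11)=+1, (10|11)=-1; (−1)^{2·0·5}·(+1)^0·(-1)^2 = +1.
v=31: a=31^1·(≡8), b=31^0·(≡1) mod 31; (8|31)=+1, (1|31)=+1; (−1)^{1·0·15}·(+1)^0·(+1)^1 = +1.
v=17: a=17^1·(≡9), b=17^1·(≡12) mod 17; (9|17)=+1, (12|17)=-1; (−1)^{1·1·8}·(+1)^1·(-1)^1 = -1.
v=23: a=23^2·(≡16), b=23^1·(≡21) mod 23; (16|23)=+1, (21|23)=-1; (−1)^{2·1·11}·(+1)^1·(-1)^2 = +1.
v=19: a=19^-1·(≡14), b=19^0·(≡4) mod 19; (14|19)=-1, (4|19)=+1; (−1)^{-1·0·9}·(-1)^0·(+1)^-1 = +1.
v=5: a=5^1·(≡1), b=5^-2·(≡1) mod 5; (1|5)=+1, (1|5)=+1; (−1)^{1·-2·2}·(+1)^-2·(+1)^1 = +1.
v=2: v_2(a)=1, v_2(b)=4; units ≡ 7, 7 (mod 8); ε·ε+αω+βω = 1·1+1·0+4·0 ≡ 1  ⇒  (a,b)_2 = -1.
v=∞: -100130 < 0 and 391 > 0  ⇒  (a,b)_∞ = +1.
|Ram(-100130, 391)| = 2, even; anisotropic at {2, 17}.

[2, 17]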